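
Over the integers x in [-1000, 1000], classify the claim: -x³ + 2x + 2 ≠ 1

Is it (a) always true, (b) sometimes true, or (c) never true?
Holds at x = 0: LHS = -0³ + 2·0 + 2 = 2; 2 ≠ 1 — holds
Fails at x = -1: LHS = -(-1)³ + 2·(-1) + 2 = 1; 1 ≠ 1 — FAILS
It is satisfied by some integers in the range but not all.

Answer: Sometimes true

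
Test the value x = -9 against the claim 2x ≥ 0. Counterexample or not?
Substitute x = -9 into the relation:
x = -9: LHS = 2·(-9) = -18; -18 ≥ 0 — FAILS

Since the claim fails at x = -9, this value is a counterexample.

Answer: Yes, x = -9 is a counterexample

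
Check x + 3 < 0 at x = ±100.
x = 100: LHS = 100 + 3 = 103; 103 < 0 — FAILS
x = -100: LHS = (-100) + 3 = -97; -97 < 0 — holds

Answer: Partially: fails for x = 100, holds for x = -100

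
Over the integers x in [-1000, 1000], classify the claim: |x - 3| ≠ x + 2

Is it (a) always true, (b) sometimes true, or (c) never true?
Track d = LHS − RHS over the integers in [-1000, 1000]. Equality would need d = 0, but d changes sign only between consecutive integers, jumping over 0:
x = 0: LHS = |0 - 3| = |-3| = 3, RHS = 0 + 2 = 2; 3 ≠ 2 — holds  (d = 1)
x = 1: LHS = |1 - 3| = |-2| = 2, RHS = 1 + 2 = 3; 2 ≠ 3 — holds  (d = -1)
Away from these crossings d keeps a constant sign, and checking every integer in [-1000, 1000] confirms d ≠ 0 throughout. Hence the two sides are never equal, so the relation holds for every integer in [-1000, 1000].

No counterexample exists.

Answer: Always true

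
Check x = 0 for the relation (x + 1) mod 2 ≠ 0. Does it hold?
x = 0: LHS = (0 + 1) mod 2 = 1 mod 2 = 1; 1 ≠ 0 — holds

The relation is satisfied at x = 0.

Answer: Yes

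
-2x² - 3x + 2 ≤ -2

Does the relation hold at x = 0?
x = 0: LHS = -2·0² - 3·0 + 2 = 2; 2 ≤ -2 — FAILS

The relation fails at x = 0, so x = 0 is a counterexample.

Answer: No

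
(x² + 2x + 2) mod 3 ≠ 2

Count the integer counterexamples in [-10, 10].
Counterexamples in [-10, 10]: {-9, -8, -6, -5, -3, -2, 0, 1, 3, 4, 6, 7, 9, 10}.

Counting them gives 14 values.

Answer: 14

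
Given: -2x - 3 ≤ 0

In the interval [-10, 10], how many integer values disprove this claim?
Counterexamples in [-10, 10]: {-10, -9, -8, -7, -6, -5, -4, -3, -2}.

Counting them gives 9 values.

Answer: 9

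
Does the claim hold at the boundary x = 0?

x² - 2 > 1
x = 0: LHS = 0² - 2 = -2; -2 > 1 — FAILS

The relation fails at x = 0, so x = 0 is a counterexample.

Answer: No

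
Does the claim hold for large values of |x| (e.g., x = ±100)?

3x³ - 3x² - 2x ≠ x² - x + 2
x = 100: LHS = 3·100³ - 3·100² - 2·100 = 2969800, RHS = 100² - 100 + 2 = 9902; 2969800 ≠ 9902 — holds
x = -100: LHS = 3·(-100)³ - 3·(-100)² - 2·(-100) = -3029800, RHS = (-100)² - (-100) + 2 = 10102; -3029800 ≠ 10102 — holds

Answer: Yes, holds for both x = 100 and x = -100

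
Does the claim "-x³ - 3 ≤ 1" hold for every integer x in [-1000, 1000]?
The claim fails at x = -2:
x = -2: LHS = -(-2)³ - 3 = 5; 5 ≤ 1 — FAILS

Because a single integer refutes it, the statement is false.

Answer: False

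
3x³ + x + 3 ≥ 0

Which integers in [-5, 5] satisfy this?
Holds for: {0, 1, 2, 3, 4, 5}
Fails for: {-5, -4, -3, -2, -1}

Answer: {0, 1, 2, 3, 4, 5}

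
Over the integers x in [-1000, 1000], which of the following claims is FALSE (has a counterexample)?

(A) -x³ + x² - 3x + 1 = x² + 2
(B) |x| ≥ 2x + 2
(A) x = 0: LHS = -0³ + 0² - 3·0 + 1 = 1, RHS = 0² + 2 = 2; 1 = 2 — FAILS
(B) x = 0: LHS = |0| = 0, RHS = 2·0 + 2 = 2; 0 ≥ 2 — FAILS

Answer: Both A and B are false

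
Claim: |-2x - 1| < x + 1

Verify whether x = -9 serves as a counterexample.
Substitute x = -9 into the relation:
x = -9: LHS = |-2·(-9) - 1| = |17| = 17, RHS = (-9) + 1 = -8; 17 < -8 — FAILS

Since the claim fails at x = -9, this value is a counterexample.

Answer: Yes, x = -9 is a counterexample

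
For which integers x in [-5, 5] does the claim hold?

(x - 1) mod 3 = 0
Holds for: {-5, -2, 1, 4}
Fails for: {-4, -3, -1, 0, 2, 3, 5}

Answer: {-5, -2, 1, 4}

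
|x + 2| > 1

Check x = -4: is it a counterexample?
Substitute x = -4 into the relation:
x = -4: LHS = |(-4) + 2| = |-2| = 2; 2 > 1 — holds

The claim holds here, so x = -4 is not a counterexample. (A counterexample exists elsewhere, e.g. x = -1.)

Answer: No, x = -4 is not a counterexample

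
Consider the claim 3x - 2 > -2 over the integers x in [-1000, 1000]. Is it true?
The claim fails at x = 0:
x = 0: LHS = 3·0 - 2 = -2; -2 > -2 — FAILS

Because a single integer refutes it, the statement is false.

Answer: False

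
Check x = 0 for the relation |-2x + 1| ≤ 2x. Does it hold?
x = 0: LHS = |-2·0 + 1| = |1| = 1, RHS = 2·0 = 0; 1 ≤ 0 — FAILS

The relation fails at x = 0, so x = 0 is a counterexample.

Answer: No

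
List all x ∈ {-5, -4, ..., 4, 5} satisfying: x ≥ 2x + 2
Holds for: {-5, -4, -3, -2}
Fails for: {-1, 0, 1, 2, 3, 4, 5}

Answer: {-5, -4, -3, -2}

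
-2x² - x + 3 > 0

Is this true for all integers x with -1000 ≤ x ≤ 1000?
The claim fails at x = 1:
x = 1: LHS = -2·1² - 1 + 3 = 0; 0 > 0 — FAILS

Because a single integer refutes it, the statement is false.

Answer: False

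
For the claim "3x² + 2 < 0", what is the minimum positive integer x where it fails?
Testing positive integers:
x = 1: LHS = 3·1² + 2 = 5; 5 < 0 — FAILS  ← smallest positive counterexample

Answer: x = 1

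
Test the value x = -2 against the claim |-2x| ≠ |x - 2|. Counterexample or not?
Substitute x = -2 into the relation:
x = -2: LHS = |-2·(-2)| = |4| = 4, RHS = |(-2) - 2| = |-4| = 4; 4 ≠ 4 — FAILS

Since the claim fails at x = -2, this value is a counterexample.

Answer: Yes, x = -2 is a counterexample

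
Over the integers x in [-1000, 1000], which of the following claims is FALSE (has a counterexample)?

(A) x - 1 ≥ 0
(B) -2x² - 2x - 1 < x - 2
(A) x = 0: LHS = 0 - 1 = -1; -1 ≥ 0 — FAILS
(B) x = 0: LHS = -2·0² - 2·0 - 1 = -1, RHS = 0 - 2 = -2; -1 < -2 — FAILS

Answer: Both A and B are false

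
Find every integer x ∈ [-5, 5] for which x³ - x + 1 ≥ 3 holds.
Holds for: {2, 3, 4, 5}
Fails for: {-5, -4, -3, -2, -1, 0, 1}

Answer: {2, 3, 4, 5}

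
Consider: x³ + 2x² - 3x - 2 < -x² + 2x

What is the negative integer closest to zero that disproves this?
Testing negative integers from -1 downward:
x = -1: LHS = (-1)³ + 2·(-1)² - 3·(-1) - 2 = 2, RHS = -(-1)² + 2·(-1) = -3; 2 < -3 — FAILS  ← closest negative counterexample to 0

Answer: x = -1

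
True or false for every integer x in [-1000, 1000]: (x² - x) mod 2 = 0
For a polynomial with integer coefficients, its value mod 2 depends only on x mod 2, so it suffices to check one representative of each residue class, x = 0, 1:
x = 0: LHS = (0² - 0) mod 2 = 0 mod 2 = 0; 0 = 0 — holds
x = 1: LHS = (1² - 1) mod 2 = 0 mod 2 = 0; 0 = 0 — holds
The relation holds in every residue class, so the relation holds for every integer in [-1000, 1000].

No counterexample exists.

Answer: True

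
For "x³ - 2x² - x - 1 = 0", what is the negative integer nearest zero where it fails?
Testing negative integers from -1 downward:
x = -1: LHS = (-1)³ - 2·(-1)² - (-1) - 1 = -3; -3 = 0 — FAILS  ← closest negative counterexample to 0

Answer: x = -1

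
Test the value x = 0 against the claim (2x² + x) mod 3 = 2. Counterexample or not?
Substitute x = 0 into the relation:
x = 0: LHS = (2·0² + 0) mod 3 = 0 mod 3 = 0; 0 = 2 — FAILS

Since the claim fails at x = 0, this value is a counterexample.

Answer: Yes, x = 0 is a counterexample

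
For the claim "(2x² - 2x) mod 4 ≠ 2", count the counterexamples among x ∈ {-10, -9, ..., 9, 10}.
For a polynomial with integer coefficients, its value mod 4 depends only on x mod 4, so it suffices to check one representative of each residue class, x = 0, 1, 2, 3:
x = 0: LHS = (2·0² - 2·0) mod 4 = 0 mod 4 = 0; 0 ≠ 2 — holds
x = 1: LHS = (2·1² - 2·1) mod 4 = 0 mod 4 = 0; 0 ≠ 2 — holds
x = 2: LHS = (2·2² - 2·2) mod 4 = 4 mod 4 = 0; 0 ≠ 2 — holds
x = 3: LHS = (2·3² - 2·3) mod 4 = 12 mod 4 = 0; 0 ≠ 2 — holds
The relation holds in every residue class, so the relation holds for every integer in [-10, 10].

No counterexample appears in that range.

Answer: 0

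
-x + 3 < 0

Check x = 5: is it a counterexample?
Substitute x = 5 into the relation:
x = 5: LHS = -5 + 3 = -2; -2 < 0 — holds

The claim holds here, so x = 5 is not a counterexample. (A counterexample exists elsewhere, e.g. x = 0.)

Answer: No, x = 5 is not a counterexample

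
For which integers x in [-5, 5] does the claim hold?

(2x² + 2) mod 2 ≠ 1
For a polynomial with integer coefficients, its value mod 2 depends only on x mod 2, so it suffices to check one representative of each residue class, x = 0, 1:
x = 0: LHS = (2·0² + 2) mod 2 = 2 mod 2 = 0; 0 ≠ 1 — holds
x = 1: LHS = (2·1² + 2) mod 2 = 4 mod 2 = 0; 0 ≠ 1 — holds
The relation holds in every residue class, so the relation holds for every integer in [-5, 5].

Answer: All integers in [-5, 5]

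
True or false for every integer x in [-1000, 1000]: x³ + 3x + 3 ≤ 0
The claim fails at x = 0:
x = 0: LHS = 0³ + 3·0 + 3 = 3; 3 ≤ 0 — FAILS

Because a single integer refutes it, the statement is false.

Answer: False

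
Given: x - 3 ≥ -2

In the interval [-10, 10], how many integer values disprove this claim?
Counterexamples in [-10, 10]: {-10, -9, -8, -7, -6, -5, -4, -3, -2, -1, 0}.

Counting them gives 11 values.

Answer: 11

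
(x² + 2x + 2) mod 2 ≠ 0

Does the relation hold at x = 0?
x = 0: LHS = (0² + 2·0 + 2) mod 2 = 2 mod 2 = 0; 0 ≠ 0 — FAILS

The relation fails at x = 0, so x = 0 is a counterexample.

Answer: No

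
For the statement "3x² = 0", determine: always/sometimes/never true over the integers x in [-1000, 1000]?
Holds at x = 0: LHS = 3·0² = 0; 0 = 0 — holds
Fails at x = 1: LHS = 3·1² = 3; 3 = 0 — FAILS
It is satisfied by some integers in the range but not all.

Answer: Sometimes true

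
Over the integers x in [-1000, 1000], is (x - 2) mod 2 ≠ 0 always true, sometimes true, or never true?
Holds at x = 1: LHS = (1 - 2) mod 2 = (-1) mod 2 = 1; 1 ≠ 0 — holds
Fails at x = 0: LHS = (0 - 2) mod 2 = (-2) mod 2 = 0; 0 ≠ 0 — FAILS
It is satisfied by some integers in the range but not all.

Answer: Sometimes true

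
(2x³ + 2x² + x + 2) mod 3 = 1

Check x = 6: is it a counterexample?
Substitute x = 6 into the relation:
x = 6: LHS = (2·6³ + 2·6² + 6 + 2) mod 3 = 512 mod 3 = 2; 2 = 1 — FAILS

Since the claim fails at x = 6, this value is a counterexample.

Answer: Yes, x = 6 is a counterexample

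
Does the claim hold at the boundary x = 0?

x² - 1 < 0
x = 0: LHS = 0² - 1 = -1; -1 < 0 — holds

The relation is satisfied at x = 0.

Answer: Yes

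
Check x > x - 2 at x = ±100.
x = 100: RHS = 100 - 2 = 98; 100 > 98 — holds
x = -100: RHS = (-100) - 2 = -102; -100 > -102 — holds

Answer: Yes, holds for both x = 100 and x = -100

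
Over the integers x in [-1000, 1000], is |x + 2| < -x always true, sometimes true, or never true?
Holds at x = -2: LHS = |(-2) + 2| = |0| = 0, RHS = -(-2) = 2; 0 < 2 — holds
Fails at x = 0: LHS = |0 + 2| = |2| = 2, RHS = -0 = 0; 2 < 0 — FAILS
It is satisfied by some integers in the range but not all.

Answer: Sometimes true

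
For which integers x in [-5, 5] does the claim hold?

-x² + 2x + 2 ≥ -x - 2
Holds for: {-1, 0, 1, 2, 3, 4}
Fails for: {-5, -4, -3, -2, 5}

Answer: {-1, 0, 1, 2, 3, 4}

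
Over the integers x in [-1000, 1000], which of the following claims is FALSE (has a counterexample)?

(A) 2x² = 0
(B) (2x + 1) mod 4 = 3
(A) x = 1: LHS = 2·1² = 2; 2 = 0 — FAILS
(B) x = 0: LHS = (2·0 + 1) mod 4 = 1 mod 4 = 1; 1 = 3 — FAILS

Answer: Both A and B are false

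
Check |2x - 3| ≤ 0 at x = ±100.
x = 100: LHS = |2·100 - 3| = |197| = 197; 197 ≤ 0 — FAILS
x = -100: LHS = |2·(-100) - 3| = |-203| = 203; 203 ≤ 0 — FAILS

Answer: No, fails for both x = 100 and x = -100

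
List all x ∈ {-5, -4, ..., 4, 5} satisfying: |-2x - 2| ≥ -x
Holds for: {-5, -4, -3, -2, 0, 1, 2, 3, 4, 5}
Fails for: {-1}

Answer: {-5, -4, -3, -2, 0, 1, 2, 3, 4, 5}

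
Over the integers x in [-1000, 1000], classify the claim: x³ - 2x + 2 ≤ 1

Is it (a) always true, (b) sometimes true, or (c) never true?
Holds at x = 1: LHS = 1³ - 2·1 + 2 = 1; 1 ≤ 1 — holds
Fails at x = 0: LHS = 0³ - 2·0 + 2 = 2; 2 ≤ 1 — FAILS
It is satisfied by some integers in the range but not all.

Answer: Sometimes true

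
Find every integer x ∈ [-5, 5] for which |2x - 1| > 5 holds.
Holds for: {-5, -4, -3, 4, 5}
Fails for: {-2, -1, 0, 1, 2, 3}

Answer: {-5, -4, -3, 4, 5}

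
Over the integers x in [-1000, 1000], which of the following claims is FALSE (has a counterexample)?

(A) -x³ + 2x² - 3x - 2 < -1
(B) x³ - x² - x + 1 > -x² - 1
(A) x = -1: LHS = -(-1)³ + 2·(-1)² - 3·(-1) - 2 = 4; 4 < -1 — FAILS
(B) x = -2: LHS = (-2)³ - (-2)² - (-2) + 1 = -9, RHS = -(-2)² - 1 = -5; -9 > -5 — FAILS

Answer: Both A and B are false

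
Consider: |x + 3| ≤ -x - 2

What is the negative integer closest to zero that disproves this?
Testing negative integers from -1 downward:
x = -1: LHS = |(-1) + 3| = |2| = 2, RHS = -(-1) - 2 = -1; 2 ≤ -1 — FAILS  ← closest negative counterexample to 0

Answer: x = -1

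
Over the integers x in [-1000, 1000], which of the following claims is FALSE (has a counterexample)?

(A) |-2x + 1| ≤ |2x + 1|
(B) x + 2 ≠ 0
(A) x = -1: LHS = |-2·(-1) + 1| = |3| = 3, RHS = |2·(-1) + 1| = |-1| = 1; 3 ≤ 1 — FAILS
(B) x = -2: LHS = (-2) + 2 = 0; 0 ≠ 0 — FAILS

Answer: Both A and B are false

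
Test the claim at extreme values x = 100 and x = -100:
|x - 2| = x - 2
x = 100: LHS = |100 - 2| = |98| = 98, RHS = 100 - 2 = 98; 98 = 98 — holds
x = -100: LHS = |(-100) - 2| = |-102| = 102, RHS = (-100) - 2 = -102; 102 = -102 — FAILS

Answer: Partially: holds for x = 100, fails for x = -100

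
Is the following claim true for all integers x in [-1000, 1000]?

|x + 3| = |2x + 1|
The claim fails at x = 0:
x = 0: LHS = |0 + 3| = |3| = 3, RHS = |2·0 + 1| = |1| = 1; 3 = 1 — FAILS

Because a single integer refutes it, the statement is false.

Answer: False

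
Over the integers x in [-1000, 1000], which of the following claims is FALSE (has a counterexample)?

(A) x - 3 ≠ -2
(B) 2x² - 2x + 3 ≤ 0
(A) x = 1: LHS = 1 - 3 = -2; -2 ≠ -2 — FAILS
(B) x = 0: LHS = 2·0² - 2·0 + 3 = 3; 3 ≤ 0 — FAILS

Answer: Both A and B are false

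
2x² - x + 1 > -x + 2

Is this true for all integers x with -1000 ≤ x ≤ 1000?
The claim fails at x = 0:
x = 0: LHS = 2·0² - 0 + 1 = 1, RHS = -0 + 2 = 2; 1 > 2 — FAILS

Because a single integer refutes it, the statement is false.

Answer: False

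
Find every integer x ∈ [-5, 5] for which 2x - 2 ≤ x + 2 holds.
Holds for: {-5, -4, -3, -2, -1, 0, 1, 2, 3, 4}
Fails for: {5}

Answer: {-5, -4, -3, -2, -1, 0, 1, 2, 3, 4}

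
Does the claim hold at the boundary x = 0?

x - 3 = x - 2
x = 0: LHS = 0 - 3 = -3, RHS = 0 - 2 = -2; -3 = -2 — FAILS

The relation fails at x = 0, so x = 0 is a counterexample.

Answer: No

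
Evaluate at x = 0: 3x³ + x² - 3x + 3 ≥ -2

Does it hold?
x = 0: LHS = 3·0³ + 0² - 3·0 + 3 = 3; 3 ≥ -2 — holds

The relation is satisfied at x = 0.

Answer: Yes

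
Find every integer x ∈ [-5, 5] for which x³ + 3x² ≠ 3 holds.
Track d = LHS − RHS over the integers in [-5, 5]. Equality would need d = 0, but d changes sign only between consecutive integers, jumping over 0:
x = -3: LHS = (-3)³ + 3·(-3)² = 0; 0 ≠ 3 — holds  (d = -3)
x = -2: LHS = (-2)³ + 3·(-2)² = 4; 4 ≠ 3 — holds  (d = 1)
x = -2: LHS = (-2)³ + 3·(-2)² = 4; 4 ≠ 3 — holds  (d = 1)
x = -1: LHS = (-1)³ + 3·(-1)² = 2; 2 ≠ 3 — holds  (d = -1)
x = 0: LHS = 0³ + 3·0² = 0; 0 ≠ 3 — holds  (d = -3)
x = 1: LHS = 1³ + 3·1² = 4; 4 ≠ 3 — holds  (d = 1)
Away from these crossings d keeps a constant sign, and checking every integer in [-5, 5] confirms d ≠ 0 throughout. Hence the two sides are never equal, so the relation holds for every integer in [-5, 5].

Answer: All integers in [-5, 5]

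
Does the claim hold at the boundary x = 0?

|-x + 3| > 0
x = 0: LHS = |-0 + 3| = |3| = 3; 3 > 0 — holds

The relation is satisfied at x = 0.

Answer: Yes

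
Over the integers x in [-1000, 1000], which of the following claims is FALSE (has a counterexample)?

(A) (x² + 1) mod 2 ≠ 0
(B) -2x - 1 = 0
(A) x = 1: LHS = (1² + 1) mod 2 = 2 mod 2 = 0; 0 ≠ 0 — FAILS
(B) x = 0: LHS = -2·0 - 1 = -1; -1 = 0 — FAILS

Answer: Both A and B are false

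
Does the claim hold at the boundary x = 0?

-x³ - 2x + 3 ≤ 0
x = 0: LHS = -0³ - 2·0 + 3 = 3; 3 ≤ 0 — FAILS

The relation fails at x = 0, so x = 0 is a counterexample.

Answer: No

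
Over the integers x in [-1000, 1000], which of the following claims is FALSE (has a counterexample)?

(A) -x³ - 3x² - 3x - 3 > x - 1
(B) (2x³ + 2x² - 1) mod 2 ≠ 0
(A) x = 0: LHS = -0³ - 3·0² - 3·0 - 3 = -3, RHS = 0 - 1 = -1; -3 > -1 — FAILS

(B) For a polynomial with integer coefficients, its value mod 2 depends only on x mod 2, so it suffices to check one representative of each residue class, x = 0, 1:
x = 0: LHS = (2·0³ + 2·0² - 1) mod 2 = (-1) mod 2 = 1; 1 ≠ 0 — holds
x = 1: LHS = (2·1³ + 2·1² - 1) mod 2 = 3 mod 2 = 1; 1 ≠ 0 — holds
The relation holds in every residue class, so the relation holds for every integer in [-1000, 1000].

Only (A) has a counterexample.

Answer: A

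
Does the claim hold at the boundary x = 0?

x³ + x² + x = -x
x = 0: LHS = 0³ + 0² + 0 = 0, RHS = -0 = 0; 0 = 0 — holds

The relation is satisfied at x = 0.

Answer: Yes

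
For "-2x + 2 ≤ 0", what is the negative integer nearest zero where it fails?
Testing negative integers from -1 downward:
x = -1: LHS = -2·(-1) + 2 = 4; 4 ≤ 0 — FAILS  ← closest negative counterexample to 0

Answer: x = -1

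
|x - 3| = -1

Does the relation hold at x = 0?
x = 0: LHS = |0 - 3| = |-3| = 3; 3 = -1 — FAILS

The relation fails at x = 0, so x = 0 is a counterexample.

Answer: No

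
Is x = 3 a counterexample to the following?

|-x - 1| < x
Substitute x = 3 into the relation:
x = 3: LHS = |-3 - 1| = |-4| = 4; 4 < 3 — FAILS

Since the claim fails at x = 3, this value is a counterexample.

Answer: Yes, x = 3 is a counterexample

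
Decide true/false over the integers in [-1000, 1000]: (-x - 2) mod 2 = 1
The claim fails at x = 0:
x = 0: LHS = (-0 - 2) mod 2 = (-2) mod 2 = 0; 0 = 1 — FAILS

Because a single integer refutes it, the statement is false.

Answer: False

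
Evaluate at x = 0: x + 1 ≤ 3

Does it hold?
x = 0: LHS = 0 + 1 = 1; 1 ≤ 3 — holds

The relation is satisfied at x = 0.

Answer: Yes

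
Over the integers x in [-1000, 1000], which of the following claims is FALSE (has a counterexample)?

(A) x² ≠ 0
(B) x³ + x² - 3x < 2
(A) x = 0: LHS = 0² = 0; 0 ≠ 0 — FAILS
(B) x = -1: LHS = (-1)³ + (-1)² - 3·(-1) = 3; 3 < 2 — FAILS

Answer: Both A and B are false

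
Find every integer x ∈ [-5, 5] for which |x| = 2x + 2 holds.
Track d = LHS − RHS over the integers in [-5, 5]. Equality would need d = 0, but d changes sign only between consecutive integers, jumping over 0:
x = -1: LHS = |-1| = 1, RHS = 2·(-1) + 2 = 0; 1 = 0 — FAILS  (d = 1)
x = 0: LHS = |0| = 0, RHS = 2·0 + 2 = 2; 0 = 2 — FAILS  (d = -2)
Away from these crossings d keeps a constant sign, and checking every integer in [-5, 5] confirms d ≠ 0 throughout. Hence the two sides are never equal, so the claimed relation (=) fails for every integer in [-5, 5].

Answer: None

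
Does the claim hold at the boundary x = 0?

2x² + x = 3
x = 0: LHS = 2·0² + 0 = 0; 0 = 3 — FAILS

The relation fails at x = 0, so x = 0 is a counterexample.

Answer: No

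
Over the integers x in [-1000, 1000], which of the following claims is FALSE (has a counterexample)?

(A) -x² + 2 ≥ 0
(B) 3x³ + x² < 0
(A) x = 2: LHS = -2² + 2 = -2; -2 ≥ 0 — FAILS
(B) x = 0: LHS = 3·0³ + 0² = 0; 0 < 0 — FAILS

Answer: Both A and B are false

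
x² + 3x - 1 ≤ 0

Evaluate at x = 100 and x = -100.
x = 100: LHS = 100² + 3·100 - 1 = 10299; 10299 ≤ 0 — FAILS
x = -100: LHS = (-100)² + 3·(-100) - 1 = 9699; 9699 ≤ 0 — FAILS

Answer: No, fails for both x = 100 and x = -100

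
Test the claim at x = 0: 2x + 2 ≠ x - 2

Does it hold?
x = 0: LHS = 2·0 + 2 = 2, RHS = 0 - 2 = -2; 2 ≠ -2 — holds

The relation is satisfied at x = 0.

Answer: Yes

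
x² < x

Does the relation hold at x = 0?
x = 0: LHS = 0² = 0; 0 < 0 — FAILS

The relation fails at x = 0, so x = 0 is a counterexample.

Answer: No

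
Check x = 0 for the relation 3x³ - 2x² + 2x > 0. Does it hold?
x = 0: LHS = 3·0³ - 2·0² + 2·0 = 0; 0 > 0 — FAILS

The relation fails at x = 0, so x = 0 is a counterexample.

Answer: No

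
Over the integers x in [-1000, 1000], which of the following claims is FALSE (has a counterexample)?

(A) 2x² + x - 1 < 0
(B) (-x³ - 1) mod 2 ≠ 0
(A) x = 1: LHS = 2·1² + 1 - 1 = 2; 2 < 0 — FAILS
(B) x = 1: LHS = (-1³ - 1) mod 2 = (-2) mod 2 = 0; 0 ≠ 0 — FAILS

Answer: Both A and B are false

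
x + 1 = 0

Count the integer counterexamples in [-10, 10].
Counterexamples in [-10, 10]: {-10, -9, -8, -7, -6, -5, -4, -3, -2, 0, 1, 2, 3, 4, 5, 6, 7, 8, 9, 10}.

Counting them gives 20 values.

Answer: 20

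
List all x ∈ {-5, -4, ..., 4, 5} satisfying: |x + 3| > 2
Holds for: {0, 1, 2, 3, 4, 5}
Fails for: {-5, -4, -3, -2, -1}

Answer: {0, 1, 2, 3, 4, 5}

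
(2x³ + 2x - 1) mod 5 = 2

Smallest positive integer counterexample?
Testing positive integers:
x = 1: LHS = (2·1³ + 2·1 - 1) mod 5 = 3 mod 5 = 3; 3 = 2 — FAILS  ← smallest positive counterexample

Answer: x = 1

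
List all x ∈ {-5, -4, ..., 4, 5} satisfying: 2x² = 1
Track d = LHS − RHS over the integers in [-5, 5]. Equality would need d = 0, but d changes sign only between consecutive integers, jumping over 0:
x = -1: LHS = 2·(-1)² = 2; 2 = 1 — FAILS  (d = 1)
x = 0: LHS = 2·0² = 0; 0 = 1 — FAILS  (d = -1)
x = 0: LHS = 2·0² = 0; 0 = 1 — FAILS  (d = -1)
x = 1: LHS = 2·1² = 2; 2 = 1 — FAILS  (d = 1)
Away from these crossings d keeps a constant sign, and checking every integer in [-5, 5] confirms d ≠ 0 throughout. Hence the two sides are never equal, so the claimed relation (=) fails for every integer in [-5, 5].

Answer: None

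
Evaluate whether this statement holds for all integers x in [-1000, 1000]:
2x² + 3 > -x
Over all integers in [-1000, 1000], LHS − RHS is smallest at x = 0, where it equals 3:
x = 0: LHS = 2·0² + 3 = 3, RHS = -0 = 0; 3 > 0 — holds
At the ends of the range:
x = -1000: LHS = 2·(-1000)² + 3 = 2000003, RHS = -(-1000) = 1000; 2000003 > 1000 — holds
x = 1000: LHS = 2·1000² + 3 = 2000003; 2000003 > -1000 — holds
Hence LHS − RHS is never zero or negative, i.e. LHS > RHS throughout, so the relation holds for every integer in [-1000, 1000].

No counterexample exists.

Answer: True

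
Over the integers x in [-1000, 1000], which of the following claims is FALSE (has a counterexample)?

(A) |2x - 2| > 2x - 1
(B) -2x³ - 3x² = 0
(A) x = 1: LHS = |2·1 - 2| = |0| = 0, RHS = 2·1 - 1 = 1; 0 > 1 — FAILS
(B) x = 1: LHS = -2·1³ - 3·1² = -5; -5 = 0 — FAILS

Answer: Both A and B are false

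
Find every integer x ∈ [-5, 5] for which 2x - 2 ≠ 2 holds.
Holds for: {-5, -4, -3, -2, -1, 0, 1, 3, 4, 5}
Fails for: {2}

Answer: {-5, -4, -3, -2, -1, 0, 1, 3, 4, 5}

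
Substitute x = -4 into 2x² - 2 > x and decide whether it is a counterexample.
Substitute x = -4 into the relation:
x = -4: LHS = 2·(-4)² - 2 = 30; 30 > -4 — holds

The claim holds here, so x = -4 is not a counterexample. (A counterexample exists elsewhere, e.g. x = 0.)

Answer: No, x = -4 is not a counterexample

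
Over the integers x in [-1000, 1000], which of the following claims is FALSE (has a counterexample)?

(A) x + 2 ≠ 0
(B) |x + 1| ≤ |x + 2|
(A) x = -2: LHS = (-2) + 2 = 0; 0 ≠ 0 — FAILS
(B) x = -2: LHS = |(-2) + 1| = |-1| = 1, RHS = |(-2) + 2| = |0| = 0; 1 ≤ 0 — FAILS

Answer: Both A and B are false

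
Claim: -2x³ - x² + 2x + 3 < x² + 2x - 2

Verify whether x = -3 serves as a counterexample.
Substitute x = -3 into the relation:
x = -3: LHS = -2·(-3)³ - (-3)² + 2·(-3) + 3 = 42, RHS = (-3)² + 2·(-3) - 2 = 1; 42 < 1 — FAILS

Since the claim fails at x = -3, this value is a counterexample.

Answer: Yes, x = -3 is a counterexample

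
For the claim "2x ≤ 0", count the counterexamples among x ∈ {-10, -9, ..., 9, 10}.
Counterexamples in [-10, 10]: {1, 2, 3, 4, 5, 6, 7, 8, 9, 10}.

Counting them gives 10 values.

Answer: 10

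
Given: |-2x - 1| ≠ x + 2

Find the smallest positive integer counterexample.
Testing positive integers:
x = 1: LHS = |-2·1 - 1| = |-3| = 3, RHS = 1 + 2 = 3; 3 ≠ 3 — FAILS  ← smallest positive counterexample

Answer: x = 1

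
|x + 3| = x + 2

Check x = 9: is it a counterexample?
Substitute x = 9 into the relation:
x = 9: LHS = |9 + 3| = |12| = 12, RHS = 9 + 2 = 11; 12 = 11 — FAILS

Since the claim fails at x = 9, this value is a counterexample.

Answer: Yes, x = 9 is a counterexample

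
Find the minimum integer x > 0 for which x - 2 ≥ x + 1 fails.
Testing positive integers:
x = 1: LHS = 1 - 2 = -1, RHS = 1 + 1 = 2; -1 ≥ 2 — FAILS  ← smallest positive counterexample

Answer: x = 1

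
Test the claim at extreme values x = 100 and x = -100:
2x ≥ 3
x = 100: LHS = 2·100 = 200; 200 ≥ 3 — holds
x = -100: LHS = 2·(-100) = -200; -200 ≥ 3 — FAILS

Answer: Partially: holds for x = 100, fails for x = -100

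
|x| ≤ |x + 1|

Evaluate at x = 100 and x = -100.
x = 100: LHS = |100| = 100, RHS = |100 + 1| = |101| = 101; 100 ≤ 101 — holds
x = -100: LHS = |-100| = 100, RHS = |(-100) + 1| = |-99| = 99; 100 ≤ 99 — FAILS

Answer: Partially: holds for x = 100, fails for x = -100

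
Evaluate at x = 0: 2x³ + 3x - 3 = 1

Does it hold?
x = 0: LHS = 2·0³ + 3·0 - 3 = -3; -3 = 1 — FAILS

The relation fails at x = 0, so x = 0 is a counterexample.

Answer: No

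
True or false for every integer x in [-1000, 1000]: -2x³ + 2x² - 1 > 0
The claim fails at x = 0:
x = 0: LHS = -2·0³ + 2·0² - 1 = -1; -1 > 0 — FAILS

Because a single integer refutes it, the statement is false.

Answer: False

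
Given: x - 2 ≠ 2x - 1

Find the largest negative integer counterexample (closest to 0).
Testing negative integers from -1 downward:
x = -1: LHS = (-1) - 2 = -3, RHS = 2·(-1) - 1 = -3; -3 ≠ -3 — FAILS  ← closest negative counterexample to 0

Answer: x = -1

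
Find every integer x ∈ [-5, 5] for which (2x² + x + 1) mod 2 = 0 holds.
Holds for: {-5, -3, -1, 1, 3, 5}
Fails for: {-4, -2, 0, 2, 4}

Answer: {-5, -3, -1, 1, 3, 5}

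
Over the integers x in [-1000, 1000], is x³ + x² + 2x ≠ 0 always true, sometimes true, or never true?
Holds at x = 1: LHS = 1³ + 1² + 2·1 = 4; 4 ≠ 0 — holds
Fails at x = 0: LHS = 0³ + 0² + 2·0 = 0; 0 ≠ 0 — FAILS
It is satisfied by some integers in the range but not all.

Answer: Sometimes true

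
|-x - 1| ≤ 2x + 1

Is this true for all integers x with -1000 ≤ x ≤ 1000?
The claim fails at x = -1:
x = -1: LHS = |-(-1) - 1| = |0| = 0, RHS = 2·(-1) + 1 = -1; 0 ≤ -1 — FAILS

Because a single integer refutes it, the statement is false.

Answer: False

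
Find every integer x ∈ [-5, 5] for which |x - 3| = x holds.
Track d = LHS − RHS over the integers in [-5, 5]. Equality would need d = 0, but d changes sign only between consecutive integers, jumping over 0:
x = 1: LHS = |1 - 3| = |-2| = 2; 2 = 1 — FAILS  (d = 1)
x = 2: LHS = |2 - 3| = |-1| = 1; 1 = 2 — FAILS  (d = -1)
Away from these crossings d keeps a constant sign, and checking every integer in [-5, 5] confirms d ≠ 0 throughout. Hence the two sides are never equal, so the claimed relation (=) fails for every integer in [-5, 5].

Answer: None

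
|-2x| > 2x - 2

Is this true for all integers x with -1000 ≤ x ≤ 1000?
Over all integers in [-1000, 1000], LHS − RHS is smallest at x = 0, where it equals 2:
x = 0: LHS = |-2·0| = |0| = 0, RHS = 2·0 - 2 = -2; 0 > -2 — holds
At the ends of the range:
x = -1000: LHS = |-2·(-1000)| = |2000| = 2000, RHS = 2·(-1000) - 2 = -2002; 2000 > -2002 — holds
x = 1000: LHS = |-2·1000| = |-2000| = 2000, RHS = 2·1000 - 2 = 1998; 2000 > 1998 — holds
Hence LHS − RHS is never zero or negative, i.e. LHS > RHS throughout, so the relation holds for every integer in [-1000, 1000].

No counterexample exists.

Answer: True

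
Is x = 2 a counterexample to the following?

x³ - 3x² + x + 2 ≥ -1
Substitute x = 2 into the relation:
x = 2: LHS = 2³ - 3·2² + 2 + 2 = 0; 0 ≥ -1 — holds

The claim holds here, so x = 2 is not a counterexample. (A counterexample exists elsewhere, e.g. x = -1.)

Answer: No, x = 2 is not a counterexample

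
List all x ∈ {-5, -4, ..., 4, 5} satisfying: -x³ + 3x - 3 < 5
Holds for: {-2, -1, 0, 1, 2, 3, 4, 5}
Fails for: {-5, -4, -3}

Answer: {-2, -1, 0, 1, 2, 3, 4, 5}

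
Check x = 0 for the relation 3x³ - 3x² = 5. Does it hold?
x = 0: LHS = 3·0³ - 3·0² = 0; 0 = 5 — FAILS

The relation fails at x = 0, so x = 0 is a counterexample.

Answer: No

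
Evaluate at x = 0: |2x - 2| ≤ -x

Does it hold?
x = 0: LHS = |2·0 - 2| = |-2| = 2, RHS = -0 = 0; 2 ≤ 0 — FAILS

The relation fails at x = 0, so x = 0 is a counterexample.

Answer: No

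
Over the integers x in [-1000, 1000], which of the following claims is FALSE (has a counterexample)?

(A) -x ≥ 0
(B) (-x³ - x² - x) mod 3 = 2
(A) x = 1: -1 ≥ 0 — FAILS
(B) x = 0: LHS = (-0³ - 0² - 0) mod 3 = 0 mod 3 = 0; 0 = 2 — FAILS

Answer: Both A and B are false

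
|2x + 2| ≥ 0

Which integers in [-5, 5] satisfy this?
An absolute value is never negative, so the left side is ≥ 0 for every x, while the right side is 0. Tightest case in [-5, 5] is x = -1:
x = -1: LHS = |2·(-1) + 2| = |0| = 0; 0 ≥ 0 — holds
Hence LHS − RHS is never negative, i.e. LHS ≥ RHS throughout, so the relation holds for every integer in [-5, 5].

Answer: All integers in [-5, 5]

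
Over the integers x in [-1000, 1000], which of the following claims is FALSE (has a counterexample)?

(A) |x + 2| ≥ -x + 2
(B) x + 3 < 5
(A) x = -1: LHS = |(-1) + 2| = |1| = 1, RHS = -(-1) + 2 = 3; 1 ≥ 3 — FAILS
(B) x = 2: LHS = 2 + 3 = 5; 5 < 5 — FAILS

Answer: Both A and B are false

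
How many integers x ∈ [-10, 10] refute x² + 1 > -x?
Over all integers in [-10, 10], LHS − RHS is smallest at x = 0, where it equals 1:
x = 0: LHS = 0² + 1 = 1, RHS = -0 = 0; 1 > 0 — holds
At the ends of the range:
x = -10: LHS = (-10)² + 1 = 101, RHS = -(-10) = 10; 101 > 10 — holds
x = 10: LHS = 10² + 1 = 101; 101 > -10 — holds
Hence LHS − RHS is never zero or negative, i.e. LHS > RHS throughout, so the relation holds for every integer in [-10, 10].

No counterexample appears in that range.

Answer: 0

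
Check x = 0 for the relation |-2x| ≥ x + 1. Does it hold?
x = 0: LHS = |-2·0| = |0| = 0, RHS = 0 + 1 = 1; 0 ≥ 1 — FAILS

The relation fails at x = 0, so x = 0 is a counterexample.

Answer: No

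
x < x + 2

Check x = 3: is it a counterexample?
Substitute x = 3 into the relation:
x = 3: RHS = 3 + 2 = 5; 3 < 5 — holds

The relation holds at x = 3, so it is not a counterexample.

Answer: No, x = 3 is not a counterexample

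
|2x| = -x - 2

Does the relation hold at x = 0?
x = 0: LHS = |2·0| = |0| = 0, RHS = -0 - 2 = -2; 0 = -2 — FAILS

The relation fails at x = 0, so x = 0 is a counterexample.

Answer: No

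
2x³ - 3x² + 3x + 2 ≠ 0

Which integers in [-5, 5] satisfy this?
Track d = LHS − RHS over the integers in [-5, 5]. Equality would need d = 0, but d changes sign only between consecutive integers, jumping over 0:
x = -1: LHS = 2·(-1)³ - 3·(-1)² + 3·(-1) + 2 = -6; -6 ≠ 0 — holds  (d = -6)
x = 0: LHS = 2·0³ - 3·0² + 3·0 + 2 = 2; 2 ≠ 0 — holds  (d = 2)
Away from these crossings d keeps a constant sign, and checking every integer in [-5, 5] confirms d ≠ 0 throughout. Hence the two sides are never equal, so the relation holds for every integer in [-5, 5].

Answer: All integers in [-5, 5]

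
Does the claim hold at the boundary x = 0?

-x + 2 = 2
x = 0: LHS = -0 + 2 = 2; 2 = 2 — holds

The relation is satisfied at x = 0.

Answer: Yes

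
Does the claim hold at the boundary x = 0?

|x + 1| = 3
x = 0: LHS = |0 + 1| = |1| = 1; 1 = 3 — FAILS

The relation fails at x = 0, so x = 0 is a counterexample.

Answer: No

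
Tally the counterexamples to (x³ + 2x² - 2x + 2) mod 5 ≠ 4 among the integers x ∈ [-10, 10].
Counterexamples in [-10, 10]: {-8, -3, 2, 7}.

Counting them gives 4 values.

Answer: 4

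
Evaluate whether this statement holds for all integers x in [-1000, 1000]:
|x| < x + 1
The claim fails at x = -1:
x = -1: LHS = |-1| = 1, RHS = (-1) + 1 = 0; 1 < 0 — FAILS

Because a single integer refutes it, the statement is false.

Answer: False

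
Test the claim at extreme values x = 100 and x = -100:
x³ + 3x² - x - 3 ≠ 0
x = 100: LHS = 100³ + 3·100² - 100 - 3 = 1029897; 1029897 ≠ 0 — holds
x = -100: LHS = (-100)³ + 3·(-100)² - (-100) - 3 = -969903; -969903 ≠ 0 — holds

Answer: Yes, holds for both x = 100 and x = -100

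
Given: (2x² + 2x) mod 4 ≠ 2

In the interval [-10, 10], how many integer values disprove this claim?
For a polynomial with integer coefficients, its value mod 4 depends only on x mod 4, so it suffices to check one representative of each residue class, x = 0, 1, 2, 3:
x = 0: LHS = (2·0² + 2·0) mod 4 = 0 mod 4 = 0; 0 ≠ 2 — holds
x = 1: LHS = (2·1² + 2·1) mod 4 = 4 mod 4 = 0; 0 ≠ 2 — holds
x = 2: LHS = (2·2² + 2·2) mod 4 = 12 mod 4 = 0; 0 ≠ 2 — holds
x = 3: LHS = (2·3² + 2·3) mod 4 = 24 mod 4 = 0; 0 ≠ 2 — holds
The relation holds in every residue class, so the relation holds for every integer in [-10, 10].

No counterexample appears in that range.

Answer: 0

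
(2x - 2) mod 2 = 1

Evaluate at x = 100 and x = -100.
x = 100: LHS = (2·100 - 2) mod 2 = 198 mod 2 = 0; 0 = 1 — FAILS
x = -100: LHS = (2·(-100) - 2) mod 2 = (-202) mod 2 = 0; 0 = 1 — FAILS

Answer: No, fails for both x = 100 and x = -100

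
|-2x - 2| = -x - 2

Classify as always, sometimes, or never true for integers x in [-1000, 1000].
Over all integers in [-1000, 1000], LHS − RHS is always positive; it is smallest at x = -1, where it equals 1:
x = -1: LHS = |-2·(-1) - 2| = |0| = 0, RHS = -(-1) - 2 = -1; 0 = -1 — FAILS
At the ends of the range:
x = -1000: LHS = |-2·(-1000) - 2| = |1998| = 1998, RHS = -(-1000) - 2 = 998; 1998 = 998 — FAILS
x = 1000: LHS = |-2·1000 - 2| = |-2002| = 2002, RHS = -1000 - 2 = -1002; 2002 = -1002 — FAILS
Hence LHS − RHS is never 0, i.e. the two sides are never equal, so the claimed relation (=) fails for every integer in [-1000, 1000].

No integer in the range satisfies it.

Answer: Never true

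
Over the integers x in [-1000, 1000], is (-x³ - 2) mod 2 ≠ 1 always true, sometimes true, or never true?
Holds at x = 0: LHS = (-0³ - 2) mod 2 = (-2) mod 2 = 0; 0 ≠ 1 — holds
Fails at x = 1: LHS = (-1³ - 2) mod 2 = (-3) mod 2 = 1; 1 ≠ 1 — FAILS
It is satisfied by some integers in the range but not all.

Answer: Sometimes true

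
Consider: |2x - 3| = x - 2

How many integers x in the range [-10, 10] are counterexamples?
Counterexamples in [-10, 10]: {-10, -9, -8, -7, -6, -5, -4, -3, -2, -1, 0, 1, 2, 3, 4, 5, 6, 7, 8, 9, 10}.

Counting them gives 21 values.

Answer: 21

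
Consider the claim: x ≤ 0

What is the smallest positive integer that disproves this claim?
Testing positive integers:
x = 1: 1 ≤ 0 — FAILS  ← smallest positive counterexample

Answer: x = 1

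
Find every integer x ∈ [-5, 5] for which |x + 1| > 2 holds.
Holds for: {-5, -4, 2, 3, 4, 5}
Fails for: {-3, -2, -1, 0, 1}

Answer: {-5, -4, 2, 3, 4, 5}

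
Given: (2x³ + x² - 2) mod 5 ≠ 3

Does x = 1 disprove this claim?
Substitute x = 1 into the relation:
x = 1: LHS = (2·1³ + 1² - 2) mod 5 = 1 mod 5 = 1; 1 ≠ 3 — holds

The claim holds here, so x = 1 is not a counterexample. (A counterexample exists elsewhere, e.g. x = 0.)

Answer: No, x = 1 is not a counterexample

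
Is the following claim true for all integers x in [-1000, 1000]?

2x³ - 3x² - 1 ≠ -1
The claim fails at x = 0:
x = 0: LHS = 2·0³ - 3·0² - 1 = -1; -1 ≠ -1 — FAILS

Because a single integer refutes it, the statement is false.

Answer: False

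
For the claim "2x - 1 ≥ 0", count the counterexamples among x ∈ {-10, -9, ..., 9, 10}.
Counterexamples in [-10, 10]: {-10, -9, -8, -7, -6, -5, -4, -3, -2, -1, 0}.

Counting them gives 11 values.

Answer: 11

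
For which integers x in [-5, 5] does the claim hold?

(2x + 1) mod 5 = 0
Holds for: {-3, 2}
Fails for: {-5, -4, -2, -1, 0, 1, 3, 4, 5}

Answer: {-3, 2}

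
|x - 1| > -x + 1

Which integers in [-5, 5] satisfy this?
Holds for: {2, 3, 4, 5}
Fails for: {-5, -4, -3, -2, -1, 0, 1}

Answer: {2, 3, 4, 5}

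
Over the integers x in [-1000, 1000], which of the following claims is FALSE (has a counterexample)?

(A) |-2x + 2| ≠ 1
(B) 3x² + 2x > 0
(A) Track d = LHS − RHS over the integers in [-1000, 1000]. Equality would need d = 0, but d changes sign only between consecutive integers, jumping over 0:
x = 0: LHS = |-2·0 + 2| = |2| = 2; 2 ≠ 1 — holds  (d = 1)
x = 1: LHS = |-2·1 + 2| = |0| = 0; 0 ≠ 1 — holds  (d = -1)
x = 1: LHS = |-2·1 + 2| = |0| = 0; 0 ≠ 1 — holds  (d = -1)
x = 2: LHS = |-2·2 + 2| = |-2| = 2; 2 ≠ 1 — holds  (d = 1)
Away from these crossings d keeps a constant sign, and checking every integer in [-1000, 1000] confirms d ≠ 0 throughout. Hence the two sides are never equal, so the relation holds for every integer in [-1000, 1000].

(B) x = 0: LHS = 3·0² + 2·0 = 0; 0 > 0 — FAILS

Only (B) has a counterexample.

Answer: B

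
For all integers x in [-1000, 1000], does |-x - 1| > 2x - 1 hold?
The claim fails at x = 2:
x = 2: LHS = |-2 - 1| = |-3| = 3, RHS = 2·2 - 1 = 3; 3 > 3 — FAILS

Because a single integer refutes it, the statement is false.

Answer: False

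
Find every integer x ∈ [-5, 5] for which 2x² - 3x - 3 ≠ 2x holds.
Holds for: {-5, -4, -3, -2, -1, 0, 1, 2, 4, 5}
Fails for: {3}

Answer: {-5, -4, -3, -2, -1, 0, 1, 2, 4, 5}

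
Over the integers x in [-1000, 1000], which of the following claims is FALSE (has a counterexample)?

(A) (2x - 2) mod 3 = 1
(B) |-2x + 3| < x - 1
(A) x = 1: LHS = (2·1 - 2) mod 3 = 0 mod 3 = 0; 0 = 1 — FAILS
(B) x = 0: LHS = |-2·0 + 3| = |3| = 3, RHS = 0 - 1 = -1; 3 < -1 — FAILS

Answer: Both A and B are false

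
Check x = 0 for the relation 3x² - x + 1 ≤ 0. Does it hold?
x = 0: LHS = 3·0² - 0 + 1 = 1; 1 ≤ 0 — FAILS

The relation fails at x = 0, so x = 0 is a counterexample.

Answer: No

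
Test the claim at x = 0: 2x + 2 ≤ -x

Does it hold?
x = 0: LHS = 2·0 + 2 = 2, RHS = -0 = 0; 2 ≤ 0 — FAILS

The relation fails at x = 0, so x = 0 is a counterexample.

Answer: No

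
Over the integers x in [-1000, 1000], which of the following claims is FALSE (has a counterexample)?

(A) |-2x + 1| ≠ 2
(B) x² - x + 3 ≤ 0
(A) Track d = LHS − RHS over the integers in [-1000, 1000]. Equality would need d = 0, but d changes sign only between consecutive integers, jumping over 0:
x = -1: LHS = |-2·(-1) + 1| = |3| = 3; 3 ≠ 2 — holds  (d = 1)
x = 0: LHS = |-2·0 + 1| = |1| = 1; 1 ≠ 2 — holds  (d = -1)
x = 1: LHS = |-2·1 + 1| = |-1| = 1; 1 ≠ 2 — holds  (d = -1)
x = 2: LHS = |-2·2 + 1| = |-3| = 3; 3 ≠ 2 — holds  (d = 1)
Away from these crossings d keeps a constant sign, and checking every integer in [-1000, 1000] confirms d ≠ 0 throughout. Hence the two sides are never equal, so the relation holds for every integer in [-1000, 1000].

(B) x = 0: LHS = 0² - 0 + 3 = 3; 3 ≤ 0 — FAILS

Only (B) has a counterexample.

Answer: B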